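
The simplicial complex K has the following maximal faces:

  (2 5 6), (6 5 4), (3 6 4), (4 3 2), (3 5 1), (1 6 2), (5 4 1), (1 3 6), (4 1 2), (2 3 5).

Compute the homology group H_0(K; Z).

H_0 = Z.

Take the total order 1 < 2 < 3 < 4 < 5 < 6 on the vertex set. Then K (dimension 2) consists of the simplices:

  0-simplices (6): [1], [2], [3], [4], [5], [6]
  1-simplices (15): [1,2], [1,3], [1,4], [1,5], [1,6], [2,3], [2,4], [2,5], [2,6], [3,4], [3,5], [3,6], [4,5], [4,6], [5,6]
  2-simplices (10): [1,2,4], [1,2,6], [1,3,5], [1,3,6], [1,4,5], [2,3,4], [2,3,5], [2,5,6], [3,4,6], [4,5,6]

Hence C_0 ≅ Z^6, C_1 ≅ Z^15, C_2 ≅ Z^10.

The boundary map ∂_1: C_1 → C_0 is given by ∂[p,q] = [q] − [p].
The resulting 6×15 matrix has rank 5, and its Smith normal form has invariant factors (1,1,1,1,1).

Boundary ∂_2: C_2 → C_1 sends each 2-simplex [p,q,r] to [q,r] − [p,r] + [p,q]. For instance
  ∂[2,5,6] = [5,6] − [2,6] + [2,5],
  ∂[1,4,5] = [4,5] − [1,5] + [1,4].
As a 15×10 matrix over Z this has rank 10, with invariant factors (1,1,1,1,1,1,1,1,1,2).

Reading off H_k = ker ∂_k / im ∂_{k+1}:

  H_0: rank C_0 − rank ∂_1 = 6 − 5 = 1, and the invariant factors of ∂_1 are all 1, so H_0 = Z.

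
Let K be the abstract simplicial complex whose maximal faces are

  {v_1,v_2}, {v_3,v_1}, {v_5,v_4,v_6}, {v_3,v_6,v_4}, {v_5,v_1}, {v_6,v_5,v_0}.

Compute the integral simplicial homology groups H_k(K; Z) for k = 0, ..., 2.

Order the vertices as v_0 < v_1 < v_2 < v_3 < v_4 < v_5 < v_6. Listing each simplex with vertices in this order, K has dimension 2 with simplices:

  0-simplices (7): [v_0], [v_1], [v_2], [v_3], [v_4], [v_5], [v_6]
  1-simplices (10): [v_0,v_5], [v_0,v_6], [v_1,v_2], [v_1,v_3], [v_1,v_5], [v_3,v_4], [v_3,v_6], [v_4,v_5], [v_4,v_6], [v_5,v_6]
  2-simplices (3): [v_0,v_5,v_6], [v_3,v_4,v_6], [v_4,v_5,v_6]

giving chain groups C_0 ≅ Z^7, C_1 ≅ Z^10, C_2 ≅ Z^3.

The boundary map ∂_1: C_1 → C_0 is given by ∂[p,q] = [q] − [p]. For instance
  ∂[v_1,v_5] = [v_5] − [v_1].
As a 7×10 matrix over Z this has rank 6, with invariant factors (1,1,1,1,1,1).

∂_2: C_2 → C_1 sends each 2-simplex [p,q,r] to [q,r] − [p,r] + [p,q]. For instance
  ∂[v_4,v_5,v_6] = [v_5,v_6] − [v_4,v_6] + [v_4,v_5],
  ∂[v_3,v_4,v_6] = [v_4,v_6] − [v_3,v_6] + [v_3,v_4].
This gives a 10×3 integer matrix of rank 3; reducing to Smith normal form yields diagonal entries (1,1,1).

Computing H_k = (kernel of ∂_k) / (image of ∂_{k+1}):

  H_0: rank C_0 − rank ∂_1 = 7 − 6 = 1, and the invariant factors of ∂_1 are all 1, so H_0 = Z.
  H_1: rank ker ∂_1 − rank ∂_2 = (10 − 6) − 3 = 1, and the invariant factors of ∂_2 are all 1, so H_1 = Z.
  H_2: rank ker ∂_2 − rank ∂_3 = (3 − 3) − 0 = 0, and there is no ∂_3, so H_2 = 0.

H_0 ≅ Z,  H_1 ≅ Z,  H_2 = 0.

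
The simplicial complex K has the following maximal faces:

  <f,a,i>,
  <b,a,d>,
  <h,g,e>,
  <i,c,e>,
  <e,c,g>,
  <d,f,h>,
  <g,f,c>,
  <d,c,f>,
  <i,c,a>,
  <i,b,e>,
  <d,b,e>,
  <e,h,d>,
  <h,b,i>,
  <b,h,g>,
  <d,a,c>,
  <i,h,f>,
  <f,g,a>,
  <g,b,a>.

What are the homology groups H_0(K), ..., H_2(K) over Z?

H_0 ≅ Z,  H_1 ≅ Z ⊕ Z/2Z,  H_2 = 0.

We work with the vertex ordering a < b < c < d < e < f < g < h < i. The simplices of K, each written with vertices in increasing order, are:

  0-simplices (9): a, b, c, d, e, f, g, h, i
  1-simplices (27): ab, ac, ad, af, ag, ai, bd, be, bg, bh, bi, cd, ce, cf, cg, ci, de, df, dh, eg, eh, ei, fg, fh, fi, gh, hi
  2-simplices (18): abd, abg, acd, aci, afg, afi, bde, bei, bgh, bhi, cdf, ceg, cei, cfg, deh, dfh, egh, fhi

Hence C_0 ≅ Z^9, C_1 ≅ Z^27, C_2 ≅ Z^18.

∂_1: C_1 → C_0 sends each edge [p,q] (with p < q) to q − p.
The resulting 9×27 matrix has rank 8, and its Smith normal form has invariant factors (1,1,1,1,1,1,1,1).

∂_2: C_2 → C_1 sends each 2-simplex [p,q,r] to [q,r] − [p,r] + [p,q]. For instance
  ∂dfh = fh − dh + df,
  ∂deh = eh − dh + de.
This gives a 27×18 integer matrix of rank 18; reducing to Smith normal form yields diagonal entries (1,1,1,1,1,1,1,1,1,1,1,1,1,1,1,1,1,2).

Now H_k = ker ∂_k / im ∂_{k+1}, so:

  H_0: rank C_0 − rank ∂_1 = 9 − 8 = 1, and the invariant factors of ∂_1 are all 1, so H_0 ≅ Z.
  H_1: rank ker ∂_1 − rank ∂_2 = (27 − 8) − 18 = 1, and ∂_2 has invariant factor 2 > 1, so H_1 ≅ Z ⊕ Z/2Z.
  H_2: rank ker ∂_2 − rank ∂_3 = (18 − 18) − 0 = 0, and there is no ∂_3, so H_2 ≅ 0.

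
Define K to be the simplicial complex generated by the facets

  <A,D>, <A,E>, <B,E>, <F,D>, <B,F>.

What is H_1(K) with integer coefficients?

K has 5 vertices, 5 edges.
rank ∂_1 = 4, rank ∂_2 = 0 ⇒ b_1 = 5 − 4 − 0 = 1. So H_1 ≅ Z.

H_1 ≅ Z.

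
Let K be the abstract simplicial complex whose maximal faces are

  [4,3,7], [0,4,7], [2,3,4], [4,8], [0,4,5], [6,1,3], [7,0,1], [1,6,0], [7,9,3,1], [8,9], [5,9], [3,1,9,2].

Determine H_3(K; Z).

H_3 = 0.

Fix the vertex order 0 < 1 < 2 < 3 < 4 < 5 < 6 < 7 < 8 < 9 and write every simplex with vertices in increasing order. Then dim K = 3 and the simplices of K are:

  0-simplices (10): [0], [1], [2], [3], [4], [5], [6], [7], [8], [9]
  1-simplices (23): [0,1], [0,4], [0,5], [0,6], [0,7], [1,2], [1,3], [1,6], [1,7], [1,9], [2,3], [2,4], [2,9], [3,4], [3,6], [3,7], [3,9], [4,5], [4,7], [4,8], [5,9], [7,9], [8,9]
  2-simplices (14): [0,1,6], [0,1,7], [0,4,5], [0,4,7], [1,2,3], [1,2,9], [1,3,6], [1,3,7], [1,3,9], [1,7,9], [2,3,4], [2,3,9], [3,4,7], [3,7,9]
  3-simplices (2): [1,2,3,9], [1,3,7,9]

so the chain groups are C_0 ≅ Z^10, C_1 ≅ Z^23, C_2 ≅ Z^14, C_3 ≅ Z^2.

The boundary map ∂_1: C_1 → C_0 is given by ∂[p,q] = [q] − [p].
As a 10×23 matrix over Z this has rank 9, with invariant factors (1,1,1,1,1,1,1,1,1).

∂_2: C_2 → C_1 acts by ∂[p,q,r] = [q,r] − [p,r] + [p,q]. For instance
  ∂[0,1,6] = [1,6] − [0,6] + [0,1],
  ∂[3,4,7] = [4,7] − [3,7] + [3,4].
The 23×14 boundary matrix has rank 12 and Smith normal form diag(1,1,1,1,1,1,1,1,1,1,1,1).

The boundary map ∂_3: C_3 → C_2 sends each 3-simplex σ to the alternating sum Σ_i (−1)^i (σ with its i-th vertex removed). For instance
  ∂[1,3,7,9] = [3,7,9] − [1,7,9] + [1,3,9] − [1,3,7],
  ∂[1,2,3,9] = [2,3,9] − [1,3,9] + [1,2,9] − [1,2,3].
This gives a 14×2 integer matrix of rank 2; reducing to Smith normal form yields diagonal entries (1,1).

From H_k ≅ ker(∂_k) / im(∂_{k+1}) we obtain:

  H_3: rank ker ∂_3 − rank ∂_4 = (2 − 2) − 0 = 0, and there is no ∂_4, so H_3 ≅ 0.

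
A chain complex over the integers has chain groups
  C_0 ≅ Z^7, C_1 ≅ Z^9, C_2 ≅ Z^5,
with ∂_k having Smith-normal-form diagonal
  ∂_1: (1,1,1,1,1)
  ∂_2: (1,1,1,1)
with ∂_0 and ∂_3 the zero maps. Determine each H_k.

H_0 = Z^2,  H_1 = 0,  H_2 = Z.

H_0: b_0 = 7 − 0 − 5 = 2; torsion from ∂_1 factors > 1: none. So H_0 = Z^2.
H_1: b_1 = 9 − 5 − 4 = 0; torsion from ∂_2 factors > 1: none. So H_1 = 0.
H_2: b_2 = 5 − 4 − 0 = 1; torsion from ∂_3 factors > 1: none. So H_2 = Z.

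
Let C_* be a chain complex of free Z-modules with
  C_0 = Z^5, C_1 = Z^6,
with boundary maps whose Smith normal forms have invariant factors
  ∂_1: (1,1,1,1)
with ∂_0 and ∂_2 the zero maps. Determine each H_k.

H_0: b_0 = 5 − 0 − 4 = 1; torsion from ∂_1 factors > 1: none. So H_0 = Z.
H_1: b_1 = 6 − 4 − 0 = 2; torsion from ∂_2 factors > 1: none. So H_1 = Z^2.

H_0 = Z,  H_1 = Z^2.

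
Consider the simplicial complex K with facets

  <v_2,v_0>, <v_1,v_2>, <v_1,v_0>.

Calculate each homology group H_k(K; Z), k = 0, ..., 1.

Order the vertices as v_0 < v_1 < v_2. Listing each simplex with vertices in this order, K has dimension 1 with simplices:

  0-simplices (3): [v_0], [v_1], [v_2]
  1-simplices (3): [v_0,v_1], [v_0,v_2], [v_1,v_2]

Hence C_0 ≅ Z^3, C_1 ≅ Z^3.

Boundary ∂_1: C_1 → C_0 sends each edge [p,q] (with p < q) to q − p.
The 3×3 boundary matrix has rank 2 and Smith normal form diag(1,1).

From H_k ≅ ker(∂_k) / im(∂_{k+1}) we obtain:

  H_0: rank C_0 − rank ∂_1 = 3 − 2 = 1, and the invariant factors of ∂_1 are all 1, so H_0 ≅ Z.
  H_1: rank ker ∂_1 − rank ∂_2 = (3 − 2) − 0 = 1, and there is no ∂_2, so H_1 ≅ Z.

As a check, the Euler characteristic is 3 − 3 = 0, which agrees with 1 − 1 = 0.
(K is a triangulation of the circle S^1.)

H_0 = Z,  H_1 = Z.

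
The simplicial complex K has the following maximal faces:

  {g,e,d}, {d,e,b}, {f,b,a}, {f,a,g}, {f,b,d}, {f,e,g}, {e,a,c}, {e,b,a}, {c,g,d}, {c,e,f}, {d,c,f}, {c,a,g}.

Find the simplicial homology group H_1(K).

H_1 = Z/2.

Order the vertices as a < b < c < d < e < f < g. Listing each simplex with vertices in this order, K has dimension 2 with simplices:

  0-simplices (7): a, b, c, d, e, f, g
  1-simplices (18): ab, ac, ae, af, ag, bd, be, bf, cd, ce, cf, cg, de, df, dg, ef, eg, fg
  2-simplices (12): abe, abf, ace, acg, afg, bde, bdf, cdf, cdg, cef, deg, efg

so the chain groups are C_0 ≅ Z^7, C_1 ≅ Z^18, C_2 ≅ Z^12.

The boundary map ∂_1: C_1 → C_0 maps an edge to its endpoints' difference, ∂[p,q] = q − p. For instance
  ∂df = f − d.
The 7×18 boundary matrix has rank 6 and Smith normal form diag(1,1,1,1,1,1).

The boundary map ∂_2: C_2 → C_1 acts by ∂[p,q,r] = [q,r] − [p,r] + [p,q]. For instance
  ∂acg = cg − ag + ac,
  ∂bdf = df − bf + bd.
This gives a 18×12 integer matrix of rank 12; reducing to Smith normal form yields diagonal entries (1,1,1,1,1,1,1,1,1,1,1,2).

Reading off H_k = ker ∂_k / im ∂_{k+1}:

  H_1: rank ker ∂_1 − rank ∂_2 = (18 − 6) − 12 = 0, and ∂_2 has invariant factor 2 > 1, so H_1 ≅ Z/2.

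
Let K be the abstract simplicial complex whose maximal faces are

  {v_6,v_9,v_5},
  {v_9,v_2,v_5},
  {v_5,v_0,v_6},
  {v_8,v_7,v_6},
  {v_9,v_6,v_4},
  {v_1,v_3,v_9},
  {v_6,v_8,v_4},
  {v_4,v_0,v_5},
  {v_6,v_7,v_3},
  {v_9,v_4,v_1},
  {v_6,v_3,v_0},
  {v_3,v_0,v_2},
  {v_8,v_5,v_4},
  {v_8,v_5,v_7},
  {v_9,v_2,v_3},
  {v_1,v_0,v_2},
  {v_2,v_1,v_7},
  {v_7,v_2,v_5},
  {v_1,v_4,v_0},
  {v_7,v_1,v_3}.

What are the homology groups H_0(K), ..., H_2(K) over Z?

Take the total order v_0 < v_1 < v_2 < v_3 < v_4 < v_5 < v_6 < v_7 < v_8 < v_9 on the vertex set. Then K (dimension 2) consists of the simplices:

  0-simplices (10): [v_0], [v_1], [v_2], [v_3], [v_4], [v_5], [v_6], [v_7], [v_8], [v_9]
  1-simplices (30): (30 of them)
  2-simplices (20): (20 of them)

giving chain groups C_0 ≅ Z^10, C_1 ≅ Z^30, C_2 ≅ Z^20.

∂_1: C_1 → C_0 sends each edge [p,q] (with p < q) to q − p. For instance
  ∂[v_2,v_5] = [v_5] − [v_2].
The resulting 10×30 matrix has rank 9, and its Smith normal form has invariant factors (1,1,1,1,1,1,1,1,1).

∂_2: C_2 → C_1 acts by ∂[p,q,r] = [q,r] − [p,r] + [p,q]. For instance
  ∂[v_5,v_7,v_8] = [v_7,v_8] − [v_5,v_8] + [v_5,v_7],
  ∂[v_0,v_5,v_6] = [v_5,v_6] − [v_0,v_6] + [v_0,v_5].
This gives a 30×20 integer matrix of rank 20; reducing to Smith normal form yields diagonal entries (1,1,1,1,1,1,1,1,1,1,1,1,1,1,1,1,1,1,1,2).

Computing H_k = (kernel of ∂_k) / (image of ∂_{k+1}):

  H_0: rank C_0 − rank ∂_1 = 10 − 9 = 1, and the invariant factors of ∂_1 are all 1, so H_0 = Z.
  H_1: rank ker ∂_1 − rank ∂_2 = (30 − 9) − 20 = 1, and ∂_2 has invariant factor 2 > 1, so H_1 = Z × Z/2.
  H_2: rank ker ∂_2 − rank ∂_3 = (20 − 20) − 0 = 0, and there is no ∂_3, so H_2 = 0.

H_0 = Z,  H_1 = Z × Z/2,  H_2 = 0.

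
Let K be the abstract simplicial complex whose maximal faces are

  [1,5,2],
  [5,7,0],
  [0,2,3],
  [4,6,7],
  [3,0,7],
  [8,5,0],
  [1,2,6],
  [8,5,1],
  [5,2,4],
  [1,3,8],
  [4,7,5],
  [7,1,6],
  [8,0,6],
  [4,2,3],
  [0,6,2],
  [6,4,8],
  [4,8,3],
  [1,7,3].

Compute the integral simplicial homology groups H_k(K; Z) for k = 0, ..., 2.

K has 9 vertices, 27 edges, 18 triangles.
rank ∂_0 = 0, rank ∂_1 = 8 ⇒ b_0 = 9 − 0 − 8 = 1; all invariant factors of ∂_1 are 1 so no torsion. So H_0 ≅ Z.
rank ∂_1 = 8, rank ∂_2 = 17 ⇒ b_1 = 27 − 8 − 17 = 2; all invariant factors of ∂_2 are 1 so no torsion. So H_1 ≅ Z^2.
rank ∂_2 = 17, rank ∂_3 = 0 ⇒ b_2 = 18 − 17 − 0 = 1. So H_2 ≅ Z.

H_0 = Z,  H_1 = Z^2,  H_2 = Z.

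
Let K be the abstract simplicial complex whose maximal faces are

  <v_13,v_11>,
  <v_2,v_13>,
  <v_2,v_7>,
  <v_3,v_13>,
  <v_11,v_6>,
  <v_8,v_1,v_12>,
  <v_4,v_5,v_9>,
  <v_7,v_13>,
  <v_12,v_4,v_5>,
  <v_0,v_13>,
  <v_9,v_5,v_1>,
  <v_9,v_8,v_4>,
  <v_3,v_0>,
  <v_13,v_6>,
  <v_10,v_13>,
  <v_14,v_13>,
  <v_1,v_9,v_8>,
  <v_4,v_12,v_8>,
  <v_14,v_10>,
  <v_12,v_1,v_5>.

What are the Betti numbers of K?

K has 15 vertices, 24 edges, 8 triangles.
rank ∂_0 = 0, rank ∂_1 = 13 ⇒ b_0 = 15 − 0 − 13 = 2; all invariant factors of ∂_1 are 1 so no torsion. So H_0 ≅ Z^2.
rank ∂_1 = 13, rank ∂_2 = 7 ⇒ b_1 = 24 − 13 − 7 = 4; all invariant factors of ∂_2 are 1 so no torsion. So H_1 ≅ Z^4.
rank ∂_2 = 7, rank ∂_3 = 0 ⇒ b_2 = 8 − 7 − 0 = 1. So H_2 ≅ Z.

b_0 = 2, b_1 = 4, b_2 = 1.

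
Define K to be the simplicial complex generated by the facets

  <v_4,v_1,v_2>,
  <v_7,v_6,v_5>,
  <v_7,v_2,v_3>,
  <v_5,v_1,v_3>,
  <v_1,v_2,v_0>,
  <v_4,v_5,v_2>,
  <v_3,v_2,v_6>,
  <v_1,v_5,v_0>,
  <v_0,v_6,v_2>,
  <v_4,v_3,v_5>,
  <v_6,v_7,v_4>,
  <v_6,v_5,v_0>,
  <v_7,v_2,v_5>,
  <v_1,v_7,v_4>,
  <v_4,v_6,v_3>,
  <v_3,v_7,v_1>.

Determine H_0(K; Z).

We work with the vertex ordering v_0 < v_1 < v_2 < v_3 < v_4 < v_5 < v_6 < v_7. The simplices of K, each written with vertices in increasing order, are:

  0-simplices (8): [v_0], [v_1], [v_2], [v_3], [v_4], [v_5], [v_6], [v_7]
  1-simplices (24): (24 of them)
  2-simplices (16): (16 of them)

Hence C_0 ≅ Z^8, C_1 ≅ Z^24, C_2 ≅ Z^16.

The boundary map ∂_1: C_1 → C_0 sends each edge [p,q] (with p < q) to q − p.
The 8×24 boundary matrix has rank 7 and Smith normal form diag(1,1,1,1,1,1,1).

∂_2: C_2 → C_1 acts by ∂[p,q,r] = [q,r] − [p,r] + [p,q]. For instance
  ∂[v_1,v_2,v_4] = [v_2,v_4] − [v_1,v_4] + [v_1,v_2],
  ∂[v_2,v_5,v_7] = [v_5,v_7] − [v_2,v_7] + [v_2,v_5].
As a 24×16 matrix over Z this has rank 15, with invariant factors (1,1,1,1,1,1,1,1,1,1,1,1,1,1,1).

Reading off H_k = ker ∂_k / im ∂_{k+1}:

  H_0: rank C_0 − rank ∂_1 = 8 − 7 = 1, and the invariant factors of ∂_1 are all 1, so H_0 ≅ Z.

(K is a triangulation of the torus T^2.)

H_0 = Z.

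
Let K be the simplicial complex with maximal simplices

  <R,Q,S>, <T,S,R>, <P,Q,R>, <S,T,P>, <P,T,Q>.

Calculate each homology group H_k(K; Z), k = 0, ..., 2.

Take the total order P < Q < R < S < T on the vertex set. Then K (dimension 2) consists of the simplices:

  0-simplices (5): P, Q, R, S, T
  1-simplices (10): PQ, PR, PS, PT, QR, QS, QT, RS, RT, ST
  2-simplices (5): PQR, PQT, PST, QRS, RST

Hence C_0 ≅ Z^5, C_1 ≅ Z^10, C_2 ≅ Z^5.

Boundary ∂_1: C_1 → C_0 maps an edge to its endpoints' difference, ∂[p,q] = q − p.
As a 5×10 matrix over Z this has rank 4, with invariant factors (1,1,1,1).

Boundary ∂_2: C_2 → C_1 acts by ∂[p,q,r] = [q,r] − [p,r] + [p,q]. For instance
  ∂QRS = RS − QS + QR,
  ∂PQR = QR − PR + PQ.
The resulting 10×5 matrix has rank 5, and its Smith normal form has invariant factors (1,1,1,1,1).

Now H_k = ker ∂_k / im ∂_{k+1}, so:

  H_0: rank C_0 − rank ∂_1 = 5 − 4 = 1, and the invariant factors of ∂_1 are all 1, so H_0 = Z.
  H_1: rank ker ∂_1 − rank ∂_2 = (10 − 4) − 5 = 1, and the invariant factors of ∂_2 are all 1, so H_1 = Z.
  H_2: rank ker ∂_2 − rank ∂_3 = (5 − 5) − 0 = 0, and there is no ∂_3, so H_2 = 0.

H_0 = Z,  H_1 = Z,  H_2 = 0.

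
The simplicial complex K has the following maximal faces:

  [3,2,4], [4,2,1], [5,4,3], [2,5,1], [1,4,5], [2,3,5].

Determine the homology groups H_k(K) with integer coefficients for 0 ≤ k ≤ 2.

Order the vertices as 1 < 2 < 3 < 4 < 5. Listing each simplex with vertices in this order, K has dimension 2 with simplices:

  0-simplices (5): [1], [2], [3], [4], [5]
  1-simplices (9): [1,2], [1,4], [1,5], [2,3], [2,4], [2,5], [3,4], [3,5], [4,5]
  2-simplices (6): [1,2,4], [1,2,5], [1,4,5], [2,3,4], [2,3,5], [3,4,5]

so the chain groups are C_0 ≅ Z^5, C_1 ≅ Z^9, C_2 ≅ Z^6.

∂_1: C_1 → C_0 is given by ∂[p,q] = [q] − [p]. For instance
  ∂[1,5] = [5] − [1].
The resulting 5×9 matrix has rank 4, and its Smith normal form has invariant factors (1,1,1,1).

Boundary ∂_2: C_2 → C_1 acts by ∂[p,q,r] = [q,r] − [p,r] + [p,q]. For instance
  ∂[1,2,5] = [2,5] − [1,5] + [1,2],
  ∂[2,3,4] = [3,4] − [2,4] + [2,3].
As a 9×6 matrix over Z this has rank 5, with invariant factors (1,1,1,1,1).

Now H_k = ker ∂_k / im ∂_{k+1}, so:

  H_0: rank C_0 − rank ∂_1 = 5 − 4 = 1, and the invariant factors of ∂_1 are all 1, so H_0 ≅ Z.
  H_1: rank ker ∂_1 − rank ∂_2 = (9 − 4) − 5 = 0, and the invariant factors of ∂_2 are all 1, so H_1 ≅ 0.
  H_2: rank ker ∂_2 − rank ∂_3 = (6 − 5) − 0 = 1, and there is no ∂_3, so H_2 ≅ Z.

(K is a triangulation of the 2-sphere S^2.)

H_0 = Z,  H_1 = 0,  H_2 = Z.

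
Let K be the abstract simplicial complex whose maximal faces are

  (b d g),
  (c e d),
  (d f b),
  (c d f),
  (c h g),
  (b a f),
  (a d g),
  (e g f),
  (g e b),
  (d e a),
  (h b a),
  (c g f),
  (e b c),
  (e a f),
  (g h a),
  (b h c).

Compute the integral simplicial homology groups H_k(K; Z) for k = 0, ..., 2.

K has 8 vertices, 24 edges, 16 triangles.
rank ∂_0 = 0, rank ∂_1 = 7 ⇒ b_0 = 8 − 0 − 7 = 1; all invariant factors of ∂_1 are 1 so no torsion. So H_0 = Z.
rank ∂_1 = 7, rank ∂_2 = 15 ⇒ b_1 = 24 − 7 − 15 = 2; all invariant factors of ∂_2 are 1 so no torsion. So H_1 = Z^2.
rank ∂_2 = 15, rank ∂_3 = 0 ⇒ b_2 = 16 − 15 − 0 = 1. So H_2 = Z.

H_0 = Z,  H_1 = Z^2,  H_2 = Z.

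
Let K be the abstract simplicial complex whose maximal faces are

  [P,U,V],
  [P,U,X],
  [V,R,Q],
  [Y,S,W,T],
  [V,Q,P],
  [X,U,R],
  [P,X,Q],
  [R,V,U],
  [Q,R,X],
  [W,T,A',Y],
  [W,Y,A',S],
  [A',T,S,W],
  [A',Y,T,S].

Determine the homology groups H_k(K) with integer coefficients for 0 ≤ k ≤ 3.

H_0 ≅ Z^2,  H_1 = 0,  H_2 ≅ Z,  H_3 ≅ Z.

Order the vertices as P < Q < R < S < T < U < V < W < X < Y < A'. Listing each simplex with vertices in this order, K has dimension 3 with simplices:

  0-simplices (11): [P], [Q], [R], [S], [T], [U], [V], [W], [X], [Y], [A']
  1-simplices (22): [P,Q], [P,U], [P,V], [P,X], [Q,R], [Q,V], [Q,X], [R,U], [R,V], [R,X], [S,T], [S,W], [S,Y], [S,A'], [T,W], [T,Y], [T,A'], [U,V], [U,X], [W,Y], [W,A'], [Y,A']
  2-simplices (18): (18 of them)
  3-simplices (5): [S,T,W,Y], [S,T,W,A'], [S,T,Y,A'], [S,W,Y,A'], [T,W,Y,A']

Hence C_0 ≅ Z^11, C_1 ≅ Z^22, C_2 ≅ Z^18, C_3 ≅ Z^5.

∂_1: C_1 → C_0 maps an edge to its endpoints' difference, ∂[p,q] = q − p. For instance
  ∂[P,Q] = [Q] − [P].
The resulting 11×22 matrix has rank 9, and its Smith normal form has invariant factors (1,1,1,1,1,1,1,1,1).

∂_2: C_2 → C_1 sends each 2-simplex [p,q,r] to [q,r] − [p,r] + [p,q]. For instance
  ∂[S,W,A'] = [W,A'] − [S,A'] + [S,W],
  ∂[P,U,X] = [U,X] − [P,X] + [P,U].
This gives a 22×18 integer matrix of rank 13; reducing to Smith normal form yields diagonal entries (1,1,1,1,1,1,1,1,1,1,1,1,1).

Boundary ∂_3: C_3 → C_2 sends each 3-simplex σ to the alternating sum Σ_i (−1)^i (σ with its i-th vertex removed). For instance
  ∂[S,T,Y,A'] = [T,Y,A'] − [S,Y,A'] + [S,T,A'] − [S,T,Y],
  ∂[S,T,W,Y] = [T,W,Y] − [S,W,Y] + [S,T,Y] − [S,T,W].
The resulting 18×5 matrix has rank 4, and its Smith normal form has invariant factors (1,1,1,1).

Now H_k = ker ∂_k / im ∂_{k+1}, so:

  H_0: rank C_0 − rank ∂_1 = 11 − 9 = 2, and the invariant factors of ∂_1 are all 1, so H_0 = Z^2.
  H_1: rank ker ∂_1 − rank ∂_2 = (22 − 9) − 13 = 0, and the invariant factors of ∂_2 are all 1, so H_1 = 0.
  H_2: rank ker ∂_2 − rank ∂_3 = (18 − 13) − 4 = 1, and the invariant factors of ∂_3 are all 1, so H_2 = Z.
  H_3: rank ker ∂_3 − rank ∂_4 = (5 − 4) − 0 = 1, and there is no ∂_4, so H_3 = Z.

As a check, the Euler characteristic is 11 − 22 + 18 − 5 = 2, which agrees with 2 − 0 + 1 − 1 = 2.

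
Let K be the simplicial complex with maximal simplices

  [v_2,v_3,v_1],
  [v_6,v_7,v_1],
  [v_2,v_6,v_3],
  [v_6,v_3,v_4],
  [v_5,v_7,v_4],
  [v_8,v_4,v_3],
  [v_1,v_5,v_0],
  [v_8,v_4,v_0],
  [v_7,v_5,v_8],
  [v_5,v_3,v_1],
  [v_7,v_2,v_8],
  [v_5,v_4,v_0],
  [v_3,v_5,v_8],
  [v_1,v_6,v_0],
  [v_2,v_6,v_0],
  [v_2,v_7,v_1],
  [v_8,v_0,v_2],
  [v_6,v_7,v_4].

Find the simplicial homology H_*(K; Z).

H_0 = Z,  H_1 = Z ⊕ Z/2Z,  H_2 = 0.

Fix the vertex order v_0 < v_1 < v_2 < v_3 < v_4 < v_5 < v_6 < v_7 < v_8 and write every simplex with vertices in increasing order. Then dim K = 2 and the simplices of K are:

  0-simplices (9): [v_0], [v_1], [v_2], [v_3], [v_4], [v_5], [v_6], [v_7], [v_8]
  1-simplices (27): (27 of them)
  2-simplices (18): (18 of them)

so the chain groups are C_0 ≅ Z^9, C_1 ≅ Z^27, C_2 ≅ Z^18.

∂_1: C_1 → C_0 is given by ∂[p,q] = [q] − [p]. For instance
  ∂[v_0,v_6] = [v_6] − [v_0].
This gives a 9×27 integer matrix of rank 8; reducing to Smith normal form yields diagonal entries (1,1,1,1,1,1,1,1).

The boundary map ∂_2: C_2 → C_1 maps a triangle to the signed sum of its edges. For instance
  ∂[v_0,v_1,v_6] = [v_1,v_6] − [v_0,v_6] + [v_0,v_1],
  ∂[v_1,v_3,v_5] = [v_3,v_5] − [v_1,v_5] + [v_1,v_3].
As a 27×18 matrix over Z this has rank 18, with invariant factors (1,1,1,1,1,1,1,1,1,1,1,1,1,1,1,1,1,2).

Reading off H_k = ker ∂_k / im ∂_{k+1}:

  H_0: rank C_0 − rank ∂_1 = 9 − 8 = 1, and the invariant factors of ∂_1 are all 1, so H_0 = Z.
  H_1: rank ker ∂_1 − rank ∂_2 = (27 − 8) − 18 = 1, and ∂_2 has invariant factor 2 > 1, so H_1 = Z ⊕ Z/2Z.
  H_2: rank ker ∂_2 − rank ∂_3 = (18 − 18) − 0 = 0, and there is no ∂_3, so H_2 = 0.

As a check, the Euler characteristic is 9 − 27 + 18 = 0, which agrees with 1 − 1 + 0 = 0.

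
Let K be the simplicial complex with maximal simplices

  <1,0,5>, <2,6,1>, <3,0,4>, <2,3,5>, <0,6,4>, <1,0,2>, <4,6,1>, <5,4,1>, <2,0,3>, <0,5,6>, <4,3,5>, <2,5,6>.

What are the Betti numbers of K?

Take the total order 0 < 1 < 2 < 3 < 4 < 5 < 6 on the vertex set. Then K (dimension 2) consists of the simplices:

  0-simplices (7): [0], [1], [2], [3], [4], [5], [6]
  1-simplices (18): [0,1], [0,2], [0,3], [0,4], [0,5], [0,6], [1,2], [1,4], [1,5], [1,6], [2,3], [2,5], [2,6], [3,4], [3,5], [4,5], [4,6], [5,6]
  2-simplices (12): [0,1,2], [0,1,5], [0,2,3], [0,3,4], [0,4,6], [0,5,6], [1,2,6], [1,4,5], [1,4,6], [2,3,5], [2,5,6], [3,4,5]

so the chain groups are C_0 ≅ Z^7, C_1 ≅ Z^18, C_2 ≅ Z^12.

Boundary ∂_1: C_1 → C_0 maps an edge to its endpoints' difference, ∂[p,q] = q − p.
This gives a 7×18 integer matrix of rank 6; reducing to Smith normal form yields diagonal entries (1,1,1,1,1,1).

The boundary map ∂_2: C_2 → C_1 sends each 2-simplex [p,q,r] to [q,r] − [p,r] + [p,q]. For instance
  ∂[0,5,6] = [5,6] − [0,6] + [0,5],
  ∂[0,3,4] = [3,4] − [0,4] + [0,3].
The 18×12 boundary matrix has rank 12 and Smith normal form diag(1,1,1,1,1,1,1,1,1,1,1,2).

Reading off H_k = ker ∂_k / im ∂_{k+1}:

  H_0: rank C_0 − rank ∂_1 = 7 − 6 = 1, and the invariant factors of ∂_1 are all 1, so H_0 = Z.
  H_1: rank ker ∂_1 − rank ∂_2 = (18 − 6) − 12 = 0, and ∂_2 has invariant factor 2 > 1, so H_1 = Z/2.
  H_2: rank ker ∂_2 − rank ∂_3 = (12 − 12) − 0 = 0, and there is no ∂_3, so H_2 = 0.

As a check, the Euler characteristic is 7 − 18 + 12 = 1, which agrees with 1 − 0 + 0 = 1.

Hence the Betti numbers are b_0 = 1, b_1 = 0, b_2 = 0.

b_0 = 1, b_1 = 0, b_2 = 0.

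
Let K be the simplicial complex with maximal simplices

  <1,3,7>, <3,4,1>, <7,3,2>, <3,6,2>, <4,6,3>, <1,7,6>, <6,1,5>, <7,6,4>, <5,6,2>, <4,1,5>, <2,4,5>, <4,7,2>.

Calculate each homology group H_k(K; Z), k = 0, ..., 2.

H_0 = Z,  H_1 = Z/2Z,  H_2 = 0.

We work with the vertex ordering 1 < 2 < 3 < 4 < 5 < 6 < 7. The simplices of K, each written with vertices in increasing order, are:

  0-simplices (7): [1], [2], [3], [4], [5], [6], [7]
  1-simplices (18): [1,3], [1,4], [1,5], [1,6], [1,7], [2,3], [2,4], [2,5], [2,6], [2,7], [3,4], [3,6], [3,7], [4,5], [4,6], [4,7], [5,6], [6,7]
  2-simplices (12): [1,3,4], [1,3,7], [1,4,5], [1,5,6], [1,6,7], [2,3,6], [2,3,7], [2,4,5], [2,4,7], [2,5,6], [3,4,6], [4,6,7]

so the chain groups are C_0 ≅ Z^7, C_1 ≅ Z^18, C_2 ≅ Z^12.

The boundary map ∂_1: C_1 → C_0 is given by ∂[p,q] = [q] − [p].
The resulting 7×18 matrix has rank 6, and its Smith normal form has invariant factors (1,1,1,1,1,1).

The boundary map ∂_2: C_2 → C_1 acts by ∂[p,q,r] = [q,r] − [p,r] + [p,q]. For instance
  ∂[1,6,7] = [6,7] − [1,7] + [1,6],
  ∂[1,3,7] = [3,7] − [1,7] + [1,3].
The 18×12 boundary matrix has rank 12 and Smith normal form diag(1,1,1,1,1,1,1,1,1,1,1,2).

From H_k ≅ ker(∂_k) / im(∂_{k+1}) we obtain:

  H_0: rank C_0 − rank ∂_1 = 7 − 6 = 1, and the invariant factors of ∂_1 are all 1, so H_0 = Z.
  H_1: rank ker ∂_1 − rank ∂_2 = (18 − 6) − 12 = 0, and ∂_2 has invariant factor 2 > 1, so H_1 = Z/2Z.
  H_2: rank ker ∂_2 − rank ∂_3 = (12 − 12) − 0 = 0, and there is no ∂_3, so H_2 = 0.

(K is a triangulation of the real projective plane RP^2.)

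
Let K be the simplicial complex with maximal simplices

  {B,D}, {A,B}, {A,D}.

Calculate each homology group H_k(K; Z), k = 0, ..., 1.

H_0 = Z,  H_1 = Z.

We work with the vertex ordering A < B < D. The simplices of K, each written with vertices in increasing order, are:

  0-simplices (3): A, B, D
  1-simplices (3): AB, AD, BD

giving chain groups C_0 ≅ Z^3, C_1 ≅ Z^3.

Boundary ∂_1: C_1 → C_0 is given by ∂[p,q] = [q] − [p]. For instance
  ∂AD = D − A.
This gives a 3×3 integer matrix of rank 2; reducing to Smith normal form yields diagonal entries (1,1).

From H_k ≅ ker(∂_k) / im(∂_{k+1}) we obtain:

  H_0: rank C_0 − rank ∂_1 = 3 − 2 = 1, and the invariant factors of ∂_1 are all 1, so H_0 ≅ Z.
  H_1: rank ker ∂_1 − rank ∂_2 = (3 − 2) − 0 = 1, and there is no ∂_2, so H_1 ≅ Z.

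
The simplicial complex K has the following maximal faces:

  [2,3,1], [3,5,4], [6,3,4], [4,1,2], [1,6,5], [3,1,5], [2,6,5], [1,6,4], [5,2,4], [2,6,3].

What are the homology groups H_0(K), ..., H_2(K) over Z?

We work with the vertex ordering 1 < 2 < 3 < 4 < 5 < 6. The simplices of K, each written with vertices in increasing order, are:

  0-simplices (6): [1], [2], [3], [4], [5], [6]
  1-simplices (15): [1,2], [1,3], [1,4], [1,5], [1,6], [2,3], [2,4], [2,5], [2,6], [3,4], [3,5], [3,6], [4,5], [4,6], [5,6]
  2-simplices (10): [1,2,3], [1,2,4], [1,3,5], [1,4,6], [1,5,6], [2,3,6], [2,4,5], [2,5,6], [3,4,5], [3,4,6]

Hence C_0 ≅ Z^6, C_1 ≅ Z^15, C_2 ≅ Z^10.

The boundary map ∂_1: C_1 → C_0 maps an edge to its endpoints' difference, ∂[p,q] = q − p.
This gives a 6×15 integer matrix of rank 5; reducing to Smith normal form yields diagonal entries (1,1,1,1,1).

∂_2: C_2 → C_1 sends each 2-simplex [p,q,r] to [q,r] − [p,r] + [p,q]. For instance
  ∂[1,2,4] = [2,4] − [1,4] + [1,2],
  ∂[2,3,6] = [3,6] − [2,6] + [2,3].
As a 15×10 matrix over Z this has rank 10, with invariant factors (1,1,1,1,1,1,1,1,1,2).

Now H_k = ker ∂_k / im ∂_{k+1}, so:

  H_0: rank C_0 − rank ∂_1 = 6 − 5 = 1, and the invariant factors of ∂_1 are all 1, so H_0 ≅ Z.
  H_1: rank ker ∂_1 − rank ∂_2 = (15 − 5) − 10 = 0, and ∂_2 has invariant factor 2 > 1, so H_1 ≅ Z/2Z.
  H_2: rank ker ∂_2 − rank ∂_3 = (10 − 10) − 0 = 0, and there is no ∂_3, so H_2 ≅ 0.

As a check, the Euler characteristic is 6 − 15 + 10 = 1, which agrees with 1 − 0 + 0 = 1.
(K is a triangulation of the real projective plane RP^2.)

H_0 ≅ Z,  H_1 ≅ Z/2Z,  H_2 = 0.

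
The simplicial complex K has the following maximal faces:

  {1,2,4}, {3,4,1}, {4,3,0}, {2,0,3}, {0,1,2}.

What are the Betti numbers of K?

Fix the vertex order 0 < 1 < 2 < 3 < 4 and write every simplex with vertices in increasing order. Then dim K = 2 and the simplices of K are:

  0-simplices (5): [0], [1], [2], [3], [4]
  1-simplices (10): [0,1], [0,2], [0,3], [0,4], [1,2], [1,3], [1,4], [2,3], [2,4], [3,4]
  2-simplices (5): [0,1,2], [0,2,3], [0,3,4], [1,2,4], [1,3,4]

so the chain groups are C_0 ≅ Z^5, C_1 ≅ Z^10, C_2 ≅ Z^5.

∂_1: C_1 → C_0 maps an edge to its endpoints' difference, ∂[p,q] = q − p. For instance
  ∂[0,1] = [1] − [0].
As a 5×10 matrix over Z this has rank 4, with invariant factors (1,1,1,1).

Boundary ∂_2: C_2 → C_1 acts by ∂[p,q,r] = [q,r] − [p,r] + [p,q]. For instance
  ∂[1,3,4] = [3,4] − [1,4] + [1,3],
  ∂[0,1,2] = [1,2] − [0,2] + [0,1].
The resulting 10×5 matrix has rank 5, and its Smith normal form has invariant factors (1,1,1,1,1).

Computing H_k = (kernel of ∂_k) / (image of ∂_{k+1}):

  H_0: rank C_0 − rank ∂_1 = 5 − 4 = 1, and the invariant factors of ∂_1 are all 1, so H_0 = Z.
  H_1: rank ker ∂_1 − rank ∂_2 = (10 − 4) − 5 = 1, and the invariant factors of ∂_2 are all 1, so H_1 = Z.
  H_2: rank ker ∂_2 − rank ∂_3 = (5 − 5) − 0 = 0, and there is no ∂_3, so H_2 = 0.

(K is a triangulation of the Möbius band.)

Hence the Betti numbers are b_0 = 1, b_1 = 1, b_2 = 0.

b_0 = 1, b_1 = 1, b_2 = 0.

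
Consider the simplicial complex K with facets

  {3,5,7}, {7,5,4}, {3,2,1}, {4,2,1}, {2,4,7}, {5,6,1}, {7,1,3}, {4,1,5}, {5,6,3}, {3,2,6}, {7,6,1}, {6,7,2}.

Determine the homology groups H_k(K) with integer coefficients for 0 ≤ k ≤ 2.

Order the vertices as 1 < 2 < 3 < 4 < 5 < 6 < 7. Listing each simplex with vertices in this order, K has dimension 2 with simplices:

  0-simplices (7): [1], [2], [3], [4], [5], [6], [7]
  1-simplices (18): [1,2], [1,3], [1,4], [1,5], [1,6], [1,7], [2,3], [2,4], [2,6], [2,7], [3,5], [3,6], [3,7], [4,5], [4,7], [5,6], [5,7], [6,7]
  2-simplices (12): [1,2,3], [1,2,4], [1,3,7], [1,4,5], [1,5,6], [1,6,7], [2,3,6], [2,4,7], [2,6,7], [3,5,6], [3,5,7], [4,5,7]

Hence C_0 ≅ Z^7, C_1 ≅ Z^18, C_2 ≅ Z^12.

∂_1: C_1 → C_0 sends each edge [p,q] (with p < q) to q − p. For instance
  ∂[4,7] = [7] − [4].
The 7×18 boundary matrix has rank 6 and Smith normal form diag(1,1,1,1,1,1).

The boundary map ∂_2: C_2 → C_1 sends each 2-simplex [p,q,r] to [q,r] − [p,r] + [p,q]. For instance
  ∂[3,5,6] = [5,6] − [3,6] + [3,5],
  ∂[1,2,3] = [2,3] − [1,3] + [1,2].
The resulting 18×12 matrix has rank 12, and its Smith normal form has invariant factors (1,1,1,1,1,1,1,1,1,1,1,2).

Now H_k = ker ∂_k / im ∂_{k+1}, so:

  H_0: rank C_0 − rank ∂_1 = 7 − 6 = 1, and the invariant factors of ∂_1 are all 1, so H_0 ≅ Z.
  H_1: rank ker ∂_1 − rank ∂_2 = (18 − 6) − 12 = 0, and ∂_2 has invariant factor 2 > 1, so H_1 ≅ Z/2.
  H_2: rank ker ∂_2 − rank ∂_3 = (12 − 12) − 0 = 0, and there is no ∂_3, so H_2 ≅ 0.

H_0 ≅ Z,  H_1 ≅ Z/2,  H_2 = 0.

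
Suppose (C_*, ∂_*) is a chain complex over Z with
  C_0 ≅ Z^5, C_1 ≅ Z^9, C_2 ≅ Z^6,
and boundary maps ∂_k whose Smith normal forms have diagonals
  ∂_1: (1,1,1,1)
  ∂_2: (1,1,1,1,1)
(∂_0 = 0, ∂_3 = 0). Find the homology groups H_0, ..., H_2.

H_0 = Z,  H_1 = 0,  H_2 = Z.

H_0: b_0 = 5 − 0 − 4 = 1; torsion from ∂_1 factors > 1: none. So H_0 = Z.
H_1: b_1 = 9 − 4 − 5 = 0; torsion from ∂_2 factors > 1: none. So H_1 = 0.
H_2: b_2 = 6 − 5 − 0 = 1; torsion from ∂_3 factors > 1: none. So H_2 = Z.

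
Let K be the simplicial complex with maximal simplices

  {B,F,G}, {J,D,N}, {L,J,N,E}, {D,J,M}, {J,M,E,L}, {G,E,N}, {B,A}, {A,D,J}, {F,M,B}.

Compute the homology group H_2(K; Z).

Order the vertices as A < B < D < E < F < G < J < L < M < N. Listing each simplex with vertices in this order, K has dimension 3 with simplices:

  0-simplices (10): A, B, D, E, F, G, J, L, M, N
  1-simplices (22): AB, AD, AJ, BF, BG, BM, DJ, DM, DN, EG, EJ, EL, EM, EN, FG, FM, GN, JL, JM, JN, LM, LN
  2-simplices (13): ADJ, BFG, BFM, DJM, DJN, EGN, EJL, EJM, EJN, ELM, ELN, JLM, JLN
  3-simplices (2): EJLM, EJLN

so the chain groups are C_0 ≅ Z^10, C_1 ≅ Z^22, C_2 ≅ Z^13, C_3 ≅ Z^2.

The boundary map ∂_1: C_1 → C_0 maps an edge to its endpoints' difference, ∂[p,q] = q − p. For instance
  ∂JM = M − J.
The resulting 10×22 matrix has rank 9, and its Smith normal form has invariant factors (1,1,1,1,1,1,1,1,1).

Boundary ∂_2: C_2 → C_1 sends each 2-simplex [p,q,r] to [q,r] − [p,r] + [p,q]. For instance
  ∂JLN = LN − JN + JL,
  ∂EJN = JN − EN + EJ.
The resulting 22×13 matrix has rank 11, and its Smith normal form has invariant factors (1,1,1,1,1,1,1,1,1,1,1).

∂_3: C_3 → C_2 sends each 3-simplex σ to the alternating sum Σ_i (−1)^i (σ with its i-th vertex removed). For instance
  ∂EJLN = JLN − ELN + EJN − EJL,
  ∂EJLM = JLM − ELM + EJM − EJL.
As a 13×2 matrix over Z this has rank 2, with invariant factors (1,1).

Computing H_k = (kernel of ∂_k) / (image of ∂_{k+1}):

  H_2: rank ker ∂_2 − rank ∂_3 = (13 − 11) − 2 = 0, and the invariant factors of ∂_3 are all 1, so H_2 ≅ 0.

H_2 = 0.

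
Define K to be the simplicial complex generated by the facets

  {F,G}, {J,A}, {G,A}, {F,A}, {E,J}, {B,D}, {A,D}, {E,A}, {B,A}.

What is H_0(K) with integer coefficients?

H_0 ≅ Z.

We work with the vertex ordering A < B < D < E < F < G < J. The simplices of K, each written with vertices in increasing order, are:

  0-simplices (7): A, B, D, E, F, G, J
  1-simplices (9): AB, AD, AE, AF, AG, AJ, BD, EJ, FG

Hence C_0 ≅ Z^7, C_1 ≅ Z^9.

Boundary ∂_1: C_1 → C_0 sends each edge [p,q] (with p < q) to q − p. For instance
  ∂FG = G − F.
The 7×9 boundary matrix has rank 6 and Smith normal form diag(1,1,1,1,1,1).

Computing H_k = (kernel of ∂_k) / (image of ∂_{k+1}):

  H_0: rank C_0 − rank ∂_1 = 7 − 6 = 1, and the invariant factors of ∂_1 are all 1, so H_0 = Z.

(K is a triangulation of a wedge of 3 circles.)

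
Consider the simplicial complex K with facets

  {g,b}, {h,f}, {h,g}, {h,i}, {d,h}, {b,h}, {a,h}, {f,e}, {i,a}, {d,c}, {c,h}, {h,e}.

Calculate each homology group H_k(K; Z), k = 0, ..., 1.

Fix the vertex order a < b < c < d < e < f < g < h < i and write every simplex with vertices in increasing order. Then dim K = 1 and the simplices of K are:

  0-simplices (9): a, b, c, d, e, f, g, h, i
  1-simplices (12): ah, ai, bg, bh, cd, ch, dh, ef, eh, fh, gh, hi

Hence C_0 ≅ Z^9, C_1 ≅ Z^12.

∂_1: C_1 → C_0 maps an edge to its endpoints' difference, ∂[p,q] = q − p. For instance
  ∂ai = i − a.
As a 9×12 matrix over Z this has rank 8, with invariant factors (1,1,1,1,1,1,1,1).

Reading off H_k = ker ∂_k / im ∂_{k+1}:

  H_0: rank C_0 − rank ∂_1 = 9 − 8 = 1, and the invariant factors of ∂_1 are all 1, so H_0 ≅ Z.
  H_1: rank ker ∂_1 − rank ∂_2 = (12 − 8) − 0 = 4, and there is no ∂_2, so H_1 ≅ Z^4.

H_0 ≅ Z,  H_1 ≅ Z^4.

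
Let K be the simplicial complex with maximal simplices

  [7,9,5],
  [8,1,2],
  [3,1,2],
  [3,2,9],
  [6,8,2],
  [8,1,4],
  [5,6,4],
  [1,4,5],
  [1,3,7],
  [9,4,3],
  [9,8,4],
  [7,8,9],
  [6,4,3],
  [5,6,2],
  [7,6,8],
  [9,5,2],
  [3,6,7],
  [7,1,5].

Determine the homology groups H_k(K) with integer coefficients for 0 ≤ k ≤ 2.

H_0 ≅ Z,  H_1 ≅ Z^2,  H_2 ≅ Z.

We work with the vertex ordering 1 < 2 < 3 < 4 < 5 < 6 < 7 < 8 < 9. The simplices of K, each written with vertices in increasing order, are:

  0-simplices (9): [1], [2], [3], [4], [5], [6], [7], [8], [9]
  1-simplices (27): (27 of them)
  2-simplices (18): [1,2,3], [1,2,8], [1,3,7], [1,4,5], [1,4,8], [1,5,7], [2,3,9], [2,5,6], [2,5,9], [2,6,8], [3,4,6], [3,4,9], [3,6,7], [4,5,6], [4,8,9], [5,7,9], [6,7,8], [7,8,9]

giving chain groups C_0 ≅ Z^9, C_1 ≅ Z^27, C_2 ≅ Z^18.

The boundary map ∂_1: C_1 → C_0 maps an edge to its endpoints' difference, ∂[p,q] = q − p.
The resulting 9×27 matrix has rank 8, and its Smith normal form has invariant factors (1,1,1,1,1,1,1,1).

The boundary map ∂_2: C_2 → C_1 sends each 2-simplex [p,q,r] to [q,r] − [p,r] + [p,q]. For instance
  ∂[1,4,8] = [4,8] − [1,8] + [1,4],
  ∂[1,5,7] = [5,7] − [1,7] + [1,5].
This gives a 27×18 integer matrix of rank 17; reducing to Smith normal form yields diagonal entries (1,1,1,1,1,1,1,1,1,1,1,1,1,1,1,1,1).

Now H_k = ker ∂_k / im ∂_{k+1}, so:

  H_0: rank C_0 − rank ∂_1 = 9 − 8 = 1, and the invariant factors of ∂_1 are all 1, so H_0 = Z.
  H_1: rank ker ∂_1 − rank ∂_2 = (27 − 8) − 17 = 2, and the invariant factors of ∂_2 are all 1, so H_1 = Z^2.
  H_2: rank ker ∂_2 − rank ∂_3 = (18 − 17) − 0 = 1, and there is no ∂_3, so H_2 = Z.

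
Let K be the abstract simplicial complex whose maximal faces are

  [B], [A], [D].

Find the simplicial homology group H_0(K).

Order the vertices as A < B < D. Listing each simplex with vertices in this order, K has dimension 0 with simplices:

  0-simplices (3): A, B, D

giving chain groups C_0 ≅ Z^3.

Reading off H_k = ker ∂_k / im ∂_{k+1}:

  H_0: rank C_0 − rank ∂_1 = 3 − 0 = 3, and there is no ∂_1, so H_0 = Z^3.

H_0 = Z^3.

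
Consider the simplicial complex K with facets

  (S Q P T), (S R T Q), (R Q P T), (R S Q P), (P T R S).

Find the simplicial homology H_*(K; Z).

We work with the vertex ordering P < Q < R < S < T. The simplices of K, each written with vertices in increasing order, are:

  0-simplices (5): P, Q, R, S, T
  1-simplices (10): PQ, PR, PS, PT, QR, QS, QT, RS, RT, ST
  2-simplices (10): PQR, PQS, PQT, PRS, PRT, PST, QRS, QRT, QST, RST
  3-simplices (5): PQRS, PQRT, PQST, PRST, QRST

giving chain groups C_0 ≅ Z^5, C_1 ≅ Z^10, C_2 ≅ Z^10, C_3 ≅ Z^5.

The boundary map ∂_1: C_1 → C_0 is given by ∂[p,q] = [q] − [p]. For instance
  ∂RS = S − R.
The 5×10 boundary matrix has rank 4 and Smith normal form diag(1,1,1,1).

∂_2: C_2 → C_1 sends each 2-simplex [p,q,r] to [q,r] − [p,r] + [p,q]. For instance
  ∂PQR = QR − PR + PQ,
  ∂PST = ST − PT + PS.
As a 10×10 matrix over Z this has rank 6, with invariant factors (1,1,1,1,1,1).

Boundary ∂_3: C_3 → C_2 sends each 3-simplex σ to the alternating sum Σ_i (−1)^i (σ with its i-th vertex removed). For instance
  ∂QRST = RST − QST + QRT − QRS,
  ∂PRST = RST − PST + PRT − PRS.
This gives a 10×5 integer matrix of rank 4; reducing to Smith normal form yields diagonal entries (1,1,1,1).

From H_k ≅ ker(∂_k) / im(∂_{k+1}) we obtain:

  H_0: rank C_0 − rank ∂_1 = 5 − 4 = 1, and the invariant factors of ∂_1 are all 1, so H_0 = Z.
  H_1: rank ker ∂_1 − rank ∂_2 = (10 − 4) − 6 = 0, and the invariant factors of ∂_2 are all 1, so H_1 = 0.
  H_2: rank ker ∂_2 − rank ∂_3 = (10 − 6) − 4 = 0, and the invariant factors of ∂_3 are all 1, so H_2 = 0.
  H_3: rank ker ∂_3 − rank ∂_4 = (5 − 4) − 0 = 1, and there is no ∂_4, so H_3 = Z.

As a check, the Euler characteristic is 5 − 10 + 10 − 5 = 0, which agrees with 1 − 0 + 0 − 1 = 0.
(K is a triangulation of the 3-sphere S^3.)

H_0 = Z,  H_1 = 0,  H_2 = 0,  H_3 = Z.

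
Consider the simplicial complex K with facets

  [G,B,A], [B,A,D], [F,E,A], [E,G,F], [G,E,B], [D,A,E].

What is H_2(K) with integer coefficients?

H_2 = 0.

Fix the vertex order A < B < D < E < F < G and write every simplex with vertices in increasing order. Then dim K = 2 and the simplices of K are:

  0-simplices (6): A, B, D, E, F, G
  1-simplices (12): AB, AD, AE, AF, AG, BD, BE, BG, DE, EF, EG, FG
  2-simplices (6): ABD, ABG, ADE, AEF, BEG, EFG

Hence C_0 ≅ Z^6, C_1 ≅ Z^12, C_2 ≅ Z^6.

The boundary map ∂_1: C_1 → C_0 sends each edge [p,q] (with p < q) to q − p.
As a 6×12 matrix over Z this has rank 5, with invariant factors (1,1,1,1,1).

Boundary ∂_2: C_2 → C_1 maps a triangle to the signed sum of its edges. For instance
  ∂ABD = BD − AD + AB,
  ∂ABG = BG − AG + AB.
The resulting 12×6 matrix has rank 6, and its Smith normal form has invariant factors (1,1,1,1,1,1).

Computing H_k = (kernel of ∂_k) / (image of ∂_{k+1}):

  H_2: rank ker ∂_2 − rank ∂_3 = (6 − 6) − 0 = 0, and there is no ∂_3, so H_2 ≅ 0.

(K is a triangulation of the cylinder S^1 x I.)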